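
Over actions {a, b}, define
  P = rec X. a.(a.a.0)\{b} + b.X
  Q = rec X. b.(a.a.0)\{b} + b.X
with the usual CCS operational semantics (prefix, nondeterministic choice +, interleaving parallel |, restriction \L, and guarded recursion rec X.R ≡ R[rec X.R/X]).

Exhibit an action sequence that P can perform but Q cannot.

a

LTS(P): 4 reachable states
  p0 = rec X. a.(a.a.0)\{b} + b.X has moves =a=> p1, =b=> p0
  p1 = (a.a.0)\{b} has moves =a=> p2
  p2 = (a.0)\{b} has moves =a=> p3
  p3 = 0\{b} has moves stopped
LTS(Q): 4 reachable states
  q0 = rec X. b.(a.a.0)\{b} + b.X has moves =b=> q0, =b=> q1
  q1 = (a.a.0)\{b} has moves =a=> q2
  q2 = (a.0)\{b} has moves =a=> q3
  q3 = 0\{b} has moves stopped
Trace ⟨a⟩ through P, begin at {p0}:
  [1] a ⇒ {p1}
  — P admits the full trace.
Trace ⟨a⟩ through Q, begin at {q0}:
  [1] a ⇒ no successor for Q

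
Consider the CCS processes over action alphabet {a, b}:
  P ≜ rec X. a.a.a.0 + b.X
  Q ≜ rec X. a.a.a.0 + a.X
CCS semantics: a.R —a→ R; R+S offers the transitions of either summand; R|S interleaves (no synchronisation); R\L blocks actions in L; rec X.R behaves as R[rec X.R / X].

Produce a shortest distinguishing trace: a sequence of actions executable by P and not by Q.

b

LTS(P): 4 reachable states
  s0 = rec X. a.a.a.0 + b.X ⊢ --a--▸ s1, --b--▸ s0
  s1 = a.a.0 ⊢ --a--▸ s2
  s2 = a.0 ⊢ --a--▸ s3
  s3 = 0 ⊢ deadlocked
LTS(Q): 4 reachable states
  t0 = rec X. a.a.a.0 + a.X ⊢ --a--▸ t0, --a--▸ t1
  t1 = a.a.0 ⊢ --a--▸ t2
  t2 = a.0 ⊢ --a--▸ t3
  t3 = 0 ⊢ deadlocked
Run σ = ⟨b⟩ on P: start {s0}
  after b @ step 1: {s0}
  ✓ P
Run σ = ⟨b⟩ on Q: start {t0}
  after b @ step 1: ∅ (Q stuck)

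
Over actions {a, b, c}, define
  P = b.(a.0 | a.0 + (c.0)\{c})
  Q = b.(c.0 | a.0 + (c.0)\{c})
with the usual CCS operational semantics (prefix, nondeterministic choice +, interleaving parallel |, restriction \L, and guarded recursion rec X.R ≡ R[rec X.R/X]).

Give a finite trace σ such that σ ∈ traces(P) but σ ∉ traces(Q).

Reachable graph of P (5 states):
  p0 = b.(a.0 | a.0 + (c.0)\{c}) :: -b-> p1
  p1 = a.0 | a.0 + (c.0)\{c} :: -a-> p2, -a-> p3
  p2 = 0 | a.0 :: -a-> p4
  p3 = a.0 | 0 :: -a-> p4
  p4 = 0 | 0 :: ∅
Reachable graph of Q (5 states):
  q0 = b.(c.0 | a.0 + (c.0)\{c}) :: -b-> q1
  q1 = c.0 | a.0 + (c.0)\{c} :: -a-> q2, -c-> q3
  q2 = c.0 | 0 :: -c-> q4
  q3 = 0 | a.0 :: -a-> q4
  q4 = 0 | 0 :: ∅
Trace ⟨baa⟩ through P, begin at {p0}:
  after b @ step 1: {p1}
  after a @ step 2: {p2, p3}
  after a @ step 3: {p4}
  — P admits the full trace.
Trace ⟨baa⟩ through Q, begin at {q0}:
  after b @ step 1: {q1}
  after a @ step 2: {q2}
  after a @ step 3: ∅ (Q stuck)

baa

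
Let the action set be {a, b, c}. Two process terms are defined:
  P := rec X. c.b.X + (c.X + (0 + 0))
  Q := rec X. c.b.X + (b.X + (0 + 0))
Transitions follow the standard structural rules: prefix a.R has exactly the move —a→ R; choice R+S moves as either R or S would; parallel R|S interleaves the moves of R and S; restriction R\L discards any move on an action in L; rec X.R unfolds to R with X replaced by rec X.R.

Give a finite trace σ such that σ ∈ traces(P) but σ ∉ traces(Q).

LTS(P): 2 reachable states
  u0 = rec X. c.b.X + (c.X + (0 + 0)) | -c-> u0, -c-> u1
  u1 = b.(rec X. c.b.X + (c.X + (0 + 0))) | -b-> u0
LTS(Q): 2 reachable states
  v0 = rec X. c.b.X + (b.X + (0 + 0)) | -b-> v0, -c-> v1
  v1 = b.(rec X. c.b.X + (b.X + (0 + 0))) | -b-> v0
Executing cc from P (initial set {u0}):
  after c @ step 1: {u0, u1}
  after c @ step 2: {u0, u1}
  — P admits the full trace.
Executing cc from Q (initial set {v0}):
  after c @ step 1: {v1}
  after c @ step 2: no successor for Q

cc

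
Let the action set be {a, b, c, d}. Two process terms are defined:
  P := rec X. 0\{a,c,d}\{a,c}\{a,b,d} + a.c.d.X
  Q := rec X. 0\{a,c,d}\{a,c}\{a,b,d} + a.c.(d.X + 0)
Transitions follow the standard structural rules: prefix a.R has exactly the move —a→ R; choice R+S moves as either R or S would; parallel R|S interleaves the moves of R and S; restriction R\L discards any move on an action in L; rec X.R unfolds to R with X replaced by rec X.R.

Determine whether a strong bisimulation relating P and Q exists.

bisimilar

P's transition system — 3 states:
  m0 = rec X. 0\{a,c,d}\{a,c}\{a,b,d} + a.c.d.X :: =a=> m1
  m1 = c.d.(rec X. 0\{a,c,d}\{a,c}\{a,b,d} + a.c.d.X) :: =c=> m2
  m2 = d.(rec X. 0\{a,c,d}\{a,c}\{a,b,d} + a.c.d.X) :: =d=> m0
Q's transition system — 3 states:
  n0 = rec X. 0\{a,c,d}\{a,c}\{a,b,d} + a.c.(d.X + 0) :: =a=> n1
  n1 = c.(d.(rec X. 0\{a,c,d}\{a,c}\{a,b,d} + a.c.(d.X + 0)) + 0) :: =c=> n2
  n2 = d.(rec X. 0\{a,c,d}\{a,c}\{a,b,d} + a.c.(d.X + 0)) + 0 :: =d=> n0
Partition-refinement fixed point:
  B0 = {m0, n0}
  B1 = {m1, n1}
  B2 = {m2, n2}
m0 ∈ B0, n0 ∈ B0 → same block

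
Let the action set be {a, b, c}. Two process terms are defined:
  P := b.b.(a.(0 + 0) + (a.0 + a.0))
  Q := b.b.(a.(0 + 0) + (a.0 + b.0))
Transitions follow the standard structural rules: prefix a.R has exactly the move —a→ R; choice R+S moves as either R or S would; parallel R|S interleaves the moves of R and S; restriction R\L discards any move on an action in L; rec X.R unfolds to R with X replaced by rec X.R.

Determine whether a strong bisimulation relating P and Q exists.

Reachable graph of P (5 states):
  u0 = b.b.(a.(0 + 0) + (a.0 + a.0)) | —b→ u1
  u1 = b.(a.(0 + 0) + (a.0 + a.0)) | —b→ u2
  u2 = a.(0 + 0) + (a.0 + a.0) | —a→ u3, —a→ u4
  u3 = 0 | (no moves)
  u4 = 0 + 0 | (no moves)
Reachable graph of Q (5 states):
  v0 = b.b.(a.(0 + 0) + (a.0 + b.0)) | —b→ v1
  v1 = b.(a.(0 + 0) + (a.0 + b.0)) | —b→ v2
  v2 = a.(0 + 0) + (a.0 + b.0) | —a→ v3, —a→ v4, —b→ v3
  v3 = 0 | (no moves)
  v4 = 0 + 0 | (no moves)
Bisimilarity quotient blocks:
  B0 = {u0}
  B1 = {u1}
  B2 = {u2}
  B3 = {u3, u4, v3, v4}
  B4 = {v0}
  B5 = {v1}
  B6 = {v2}
u0 ∈ B0, v0 ∈ B4 → different blocks

NO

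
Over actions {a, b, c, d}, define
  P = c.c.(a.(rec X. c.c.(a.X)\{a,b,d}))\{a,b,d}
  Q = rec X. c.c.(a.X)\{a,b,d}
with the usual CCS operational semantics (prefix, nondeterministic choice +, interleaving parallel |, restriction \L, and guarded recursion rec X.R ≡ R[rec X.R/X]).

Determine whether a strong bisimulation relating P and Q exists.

YES

P's transition system — 3 states:
  u0 = c.c.(a.(rec X. c.c.(a.X)\{a,b,d}))\{a,b,d} → ··c··> u1
  u1 = c.(a.(rec X. c.c.(a.X)\{a,b,d}))\{a,b,d} → ··c··> u2
  u2 = (a.(rec X. c.c.(a.X)\{a,b,d}))\{a,b,d} → (no moves)
Q's transition system — 3 states:
  v0 = rec X. c.c.(a.X)\{a,b,d} → ··c··> v1
  v1 = c.(a.(rec X. c.c.(a.X)\{a,b,d}))\{a,b,d} → ··c··> v2
  v2 = (a.(rec X. c.c.(a.X)\{a,b,d}))\{a,b,d} → (no moves)
Coarsest stable partition (strong bisimilarity classes):
  B0 = {u0, v0}
  B1 = {u1, v1}
  B2 = {u2, v2}
u0 ∈ B0, v0 ∈ B0 → same block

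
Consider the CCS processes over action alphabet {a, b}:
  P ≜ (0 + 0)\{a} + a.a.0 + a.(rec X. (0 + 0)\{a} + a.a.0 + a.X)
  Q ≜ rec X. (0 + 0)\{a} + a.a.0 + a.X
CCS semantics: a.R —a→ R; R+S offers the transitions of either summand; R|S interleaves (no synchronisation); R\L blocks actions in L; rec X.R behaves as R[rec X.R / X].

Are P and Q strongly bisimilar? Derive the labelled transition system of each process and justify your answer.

P ~ Q

Reachable graph of P (4 states):
  s0 = (0 + 0)\{a} + a.a.0 + a.(rec X. (0 + 0)\{a} + a.a.0 + a.X) ⊢ ··a··> s1, ··a··> s2
  s1 = a.0 ⊢ ··a··> s3
  s2 = rec X. (0 + 0)\{a} + a.a.0 + a.X ⊢ ··a··> s1, ··a··> s2
  s3 = 0 ⊢ (no moves)
Reachable graph of Q (3 states):
  t0 = rec X. (0 + 0)\{a} + a.a.0 + a.X ⊢ ··a··> t0, ··a··> t1
  t1 = a.0 ⊢ ··a··> t2
  t2 = 0 ⊢ (no moves)
Partition-refinement fixed point:
  B0 = {s0, s2, t0}
  B1 = {s1, t1}
  B2 = {s3, t2}
s0 ∈ B0, t0 ∈ B0 → same block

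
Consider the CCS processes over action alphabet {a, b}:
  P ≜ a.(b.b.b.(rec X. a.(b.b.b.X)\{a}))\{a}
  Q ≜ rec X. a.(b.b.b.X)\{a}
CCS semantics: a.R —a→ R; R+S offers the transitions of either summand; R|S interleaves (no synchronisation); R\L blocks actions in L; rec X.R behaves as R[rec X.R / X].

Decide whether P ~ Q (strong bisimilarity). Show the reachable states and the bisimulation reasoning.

P's transition system — 5 states:
  u0 = a.(b.b.b.(rec X. a.(b.b.b.X)\{a}))\{a} :: =a=> u1
  u1 = (b.b.b.(rec X. a.(b.b.b.X)\{a}))\{a} :: =b=> u2
  u2 = (b.b.(rec X. a.(b.b.b.X)\{a}))\{a} :: =b=> u3
  u3 = (b.(rec X. a.(b.b.b.X)\{a}))\{a} :: =b=> u4
  u4 = (rec X. a.(b.b.b.X)\{a})\{a} :: ·
Q's transition system — 5 states:
  v0 = rec X. a.(b.b.b.X)\{a} :: =a=> v1
  v1 = (b.b.b.(rec X. a.(b.b.b.X)\{a}))\{a} :: =b=> v2
  v2 = (b.b.(rec X. a.(b.b.b.X)\{a}))\{a} :: =b=> v3
  v3 = (b.(rec X. a.(b.b.b.X)\{a}))\{a} :: =b=> v4
  v4 = (rec X. a.(b.b.b.X)\{a})\{a} :: ·
Coarsest stable partition (strong bisimilarity classes):
  B0 = {u0, v0}
  B1 = {u1, v1}
  B2 = {u2, v2}
  B3 = {u3, v3}
  B4 = {u4, v4}
u0 ∈ B0, v0 ∈ B0 → same block

P ~ Q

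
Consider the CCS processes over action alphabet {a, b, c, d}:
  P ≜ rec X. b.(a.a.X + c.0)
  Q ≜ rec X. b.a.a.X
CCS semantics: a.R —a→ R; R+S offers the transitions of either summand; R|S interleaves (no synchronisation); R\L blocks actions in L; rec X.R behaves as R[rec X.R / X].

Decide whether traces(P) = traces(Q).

NO — witness ⟨bc⟩

Reachable graph of P (4 states):
  p0 = rec X. b.(a.a.X + c.0) has moves --b--▸ p1
  p1 = a.a.(rec X. b.(a.a.X + c.0)) + c.0 has moves --a--▸ p2, --c--▸ p3
  p2 = a.(rec X. b.(a.a.X + c.0)) has moves --a--▸ p0
  p3 = 0 has moves (no moves)
Reachable graph of Q (3 states):
  q0 = rec X. b.a.a.X has moves --b--▸ q1
  q1 = a.a.(rec X. b.a.a.X) has moves --a--▸ q2
  q2 = a.(rec X. b.a.a.X) has moves --a--▸ q0
Run σ = ⟨bc⟩ on P: start {p0}
  step 1 (b): {p1}
  step 2 (c): {p3}
  — P admits the full trace.
Run σ = ⟨bc⟩ on Q: start {q0}
  step 1 (b): {q1}
  step 2 (c): no successor for Q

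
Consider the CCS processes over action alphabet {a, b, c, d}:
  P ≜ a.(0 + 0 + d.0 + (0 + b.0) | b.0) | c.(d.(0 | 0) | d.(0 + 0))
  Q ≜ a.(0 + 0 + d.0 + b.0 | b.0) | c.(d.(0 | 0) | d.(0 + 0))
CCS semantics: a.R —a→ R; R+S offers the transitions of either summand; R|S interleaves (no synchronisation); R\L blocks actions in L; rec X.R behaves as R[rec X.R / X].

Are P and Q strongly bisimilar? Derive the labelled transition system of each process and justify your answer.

LTS(P): 30 reachable states
  m0 = a.(0 + 0 + d.0 + (0 + b.0) | b.0) | c.(d.(0 | 0) | d.(0 + 0)) :: —a→ m1, —c→ m2
  m1 = (0 + 0 + d.0 + (0 + b.0) | b.0) | c.(d.(0 | 0) | d.(0 + 0)) :: —b→ m3, —b→ m4, —c→ m5, —d→ m6
  m2 = a.(0 + 0 + d.0 + (0 + b.0) | b.0) | (d.(0 | 0) | d.(0 + 0)) :: —a→ m5, —d→ m7, —d→ m8
  m3 = (0 + b.0) | 0 | c.(d.(0 | 0) | d.(0 + 0)) :: —b→ m9, —c→ m10
  m4 = 0 | b.0 | c.(d.(0 | 0) | d.(0 + 0)) :: —b→ m9, —c→ m11
  m5 = (0 + 0 + d.0 + (0 + b.0) | b.0) | (d.(0 | 0) | d.(0 + 0)) :: —b→ m10, —b→ m11, —d→ m12, —d→ m13, —d→ m14
  m6 = 0 | c.(d.(0 | 0) | d.(0 + 0)) :: —c→ m14
  m7 = a.(0 + 0 + d.0 + (0 + b.0) | b.0) | (0 | 0 | d.(0 + 0)) :: —a→ m12, —d→ m15
  m8 = a.(0 + 0 + d.0 + (0 + b.0) | b.0) | (d.(0 | 0) | (0 + 0)) :: —a→ m13, —d→ m15
  m9 = 0 | 0 | c.(d.(0 | 0) | d.(0 + 0)) :: —c→ m16
  m10 = (0 + b.0) | 0 | (d.(0 | 0) | d.(0 + 0)) :: —b→ m16, —d→ m17, —d→ m18
  m11 = 0 | b.0 | (d.(0 | 0) | d.(0 + 0)) :: —b→ m16, —d→ m19, —d→ m20
  m12 = (0 + 0 + d.0 + (0 + b.0) | b.0) | (0 | 0 | d.(0 + 0)) :: —b→ m17, —b→ m19, —d→ m21, —d→ m22
  m13 = (0 + 0 + d.0 + (0 + b.0) | b.0) | (d.(0 | 0) | (0 + 0)) :: —b→ m18, —b→ m20, —d→ m21, —d→ m23
  m14 = 0 | (d.(0 | 0) | d.(0 + 0)) :: —d→ m22, —d→ m23
  m15 = a.(0 + 0 + d.0 + (0 + b.0) | b.0) | (0 | 0 | (0 + 0)) :: —a→ m21
  m16 = 0 | 0 | (d.(0 | 0) | d.(0 + 0)) :: —d→ m24, —d→ m25
  m17 = (0 + b.0) | 0 | (0 | 0 | d.(0 + 0)) :: —b→ m24, —d→ m26
  m18 = (0 + b.0) | 0 | (d.(0 | 0) | (0 + 0)) :: —b→ m25, —d→ m26
  m19 = 0 | b.0 | (0 | 0 | d.(0 + 0)) :: —b→ m24, —d→ m27
  m20 = 0 | b.0 | (d.(0 | 0) | (0 + 0)) :: —b→ m25, —d→ m27
  m21 = (0 + 0 + d.0 + (0 + b.0) | b.0) | (0 | 0 | (0 + 0)) :: —b→ m26, —b→ m27, —d→ m28
  m22 = 0 | (0 | 0 | d.(0 + 0)) :: —d→ m28
  m23 = 0 | (d.(0 | 0) | (0 + 0)) :: —d→ m28
  m24 = 0 | 0 | (0 | 0 | d.(0 + 0)) :: —d→ m29
  m25 = 0 | 0 | (d.(0 | 0) | (0 + 0)) :: —d→ m29
  m26 = (0 + b.0) | 0 | (0 | 0 | (0 + 0)) :: —b→ m29
  m27 = 0 | b.0 | (0 | 0 | (0 + 0)) :: —b→ m29
  m28 = 0 | (0 | 0 | (0 + 0)) :: stopped
  m29 = 0 | 0 | (0 | 0 | (0 + 0)) :: stopped
LTS(Q): 30 reachable states
  n0 = a.(0 + 0 + d.0 + b.0 | b.0) | c.(d.(0 | 0) | d.(0 + 0)) :: —a→ n1, —c→ n2
  n1 = (0 + 0 + d.0 + b.0 | b.0) | c.(d.(0 | 0) | d.(0 + 0)) :: —b→ n3, —b→ n4, —c→ n5, —d→ n6
  n2 = a.(0 + 0 + d.0 + b.0 | b.0) | (d.(0 | 0) | d.(0 + 0)) :: —a→ n5, —d→ n7, —d→ n8
  n3 = 0 | b.0 | c.(d.(0 | 0) | d.(0 + 0)) :: —b→ n9, —c→ n10
  n4 = b.0 | 0 | c.(d.(0 | 0) | d.(0 + 0)) :: —b→ n9, —c→ n11
  n5 = (0 + 0 + d.0 + b.0 | b.0) | (d.(0 | 0) | d.(0 + 0)) :: —b→ n10, —b→ n11, —d→ n12, —d→ n13, —d→ n14
  n6 = 0 | c.(d.(0 | 0) | d.(0 + 0)) :: —c→ n14
  n7 = a.(0 + 0 + d.0 + b.0 | b.0) | (0 | 0 | d.(0 + 0)) :: —a→ n12, —d→ n15
  n8 = a.(0 + 0 + d.0 + b.0 | b.0) | (d.(0 | 0) | (0 + 0)) :: —a→ n13, —d→ n15
  n9 = 0 | 0 | c.(d.(0 | 0) | d.(0 + 0)) :: —c→ n16
  n10 = 0 | b.0 | (d.(0 | 0) | d.(0 + 0)) :: —b→ n16, —d→ n17, —d→ n18
  n11 = b.0 | 0 | (d.(0 | 0) | d.(0 + 0)) :: —b→ n16, —d→ n19, —d→ n20
  n12 = (0 + 0 + d.0 + b.0 | b.0) | (0 | 0 | d.(0 + 0)) :: —b→ n17, —b→ n19, —d→ n21, —d→ n22
  n13 = (0 + 0 + d.0 + b.0 | b.0) | (d.(0 | 0) | (0 + 0)) :: —b→ n18, —b→ n20, —d→ n21, —d→ n23
  n14 = 0 | (d.(0 | 0) | d.(0 + 0)) :: —d→ n22, —d→ n23
  n15 = a.(0 + 0 + d.0 + b.0 | b.0) | (0 | 0 | (0 + 0)) :: —a→ n21
  n16 = 0 | 0 | (d.(0 | 0) | d.(0 + 0)) :: —d→ n24, —d→ n25
  n17 = 0 | b.0 | (0 | 0 | d.(0 + 0)) :: —b→ n24, —d→ n26
  n18 = 0 | b.0 | (d.(0 | 0) | (0 + 0)) :: —b→ n25, —d→ n26
  n19 = b.0 | 0 | (0 | 0 | d.(0 + 0)) :: —b→ n24, —d→ n27
  n20 = b.0 | 0 | (d.(0 | 0) | (0 + 0)) :: —b→ n25, —d→ n27
  n21 = (0 + 0 + d.0 + b.0 | b.0) | (0 | 0 | (0 + 0)) :: —b→ n26, —b→ n27, —d→ n28
  n22 = 0 | (0 | 0 | d.(0 + 0)) :: —d→ n28
  n23 = 0 | (d.(0 | 0) | (0 + 0)) :: —d→ n28
  n24 = 0 | 0 | (0 | 0 | d.(0 + 0)) :: —d→ n29
  n25 = 0 | 0 | (d.(0 | 0) | (0 + 0)) :: —d→ n29
  n26 = 0 | b.0 | (0 | 0 | (0 + 0)) :: —b→ n29
  n27 = b.0 | 0 | (0 | 0 | (0 + 0)) :: —b→ n29
  n28 = 0 | (0 | 0 | (0 + 0)) :: stopped
  n29 = 0 | 0 | (0 | 0 | (0 + 0)) :: stopped
Partition-refinement fixed point:
  B0 = {m0, n0}
  B1 = {m1, n1}
  B2 = {m5, n5}
  B3 = {m12, m13, n12, n13}
  B4 = {m17, m18, m19, m20, n17, n18, n19, n20}
  B5 = {m26, m27, n26, n27}
  B6 = {m28, m29, n28, n29}
  B7 = {m22, m23, m24, m25, n22, n23, n24, n25}
  B8 = {m21, n21}
  B9 = {m10, m11, n10, n11}
  B10 = {m14, m16, n14, n16}
  B11 = {m3, m4, n3, n4}
  B12 = {m6, m9, n6, n9}
  B13 = {m2, n2}
  B14 = {m7, m8, n7, n8}
  B15 = {m15, n15}
m0 ∈ B0, n0 ∈ B0 → same block

P ~ Q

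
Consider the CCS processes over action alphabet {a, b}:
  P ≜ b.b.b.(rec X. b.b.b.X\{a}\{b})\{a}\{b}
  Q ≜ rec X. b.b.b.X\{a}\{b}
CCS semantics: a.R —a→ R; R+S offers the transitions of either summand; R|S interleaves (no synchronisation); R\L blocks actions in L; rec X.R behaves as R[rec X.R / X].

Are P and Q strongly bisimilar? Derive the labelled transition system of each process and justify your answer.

YES

Reachable graph of P (4 states):
  p0 = b.b.b.(rec X. b.b.b.X\{a}\{b})\{a}\{b} | ··b··> p1
  p1 = b.b.(rec X. b.b.b.X\{a}\{b})\{a}\{b} | ··b··> p2
  p2 = b.(rec X. b.b.b.X\{a}\{b})\{a}\{b} | ··b··> p3
  p3 = (rec X. b.b.b.X\{a}\{b})\{a}\{b} | ·
Reachable graph of Q (4 states):
  q0 = rec X. b.b.b.X\{a}\{b} | ··b··> q1
  q1 = b.b.(rec X. b.b.b.X\{a}\{b})\{a}\{b} | ··b··> q2
  q2 = b.(rec X. b.b.b.X\{a}\{b})\{a}\{b} | ··b··> q3
  q3 = (rec X. b.b.b.X\{a}\{b})\{a}\{b} | ·
Bisimilarity quotient blocks:
  B0 = {p0, q0}
  B1 = {p1, q1}
  B2 = {p2, q2}
  B3 = {p3, q3}
p0 ∈ B0, q0 ∈ B0 → same block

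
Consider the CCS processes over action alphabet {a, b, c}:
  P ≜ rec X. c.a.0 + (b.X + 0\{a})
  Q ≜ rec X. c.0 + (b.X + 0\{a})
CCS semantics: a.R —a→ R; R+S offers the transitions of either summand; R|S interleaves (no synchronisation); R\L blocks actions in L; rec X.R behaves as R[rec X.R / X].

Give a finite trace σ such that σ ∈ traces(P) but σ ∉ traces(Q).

ca

Reachable graph of P (3 states):
  m0 = rec X. c.a.0 + (b.X + 0\{a}) has moves -b-> m0, -c-> m1
  m1 = a.0 has moves -a-> m2
  m2 = 0 has moves ·
Reachable graph of Q (2 states):
  n0 = rec X. c.0 + (b.X + 0\{a}) has moves -b-> n0, -c-> n1
  n1 = 0 has moves ·
Executing ca from P (initial set {m0}):
  [1] c ⇒ {m1}
  [2] a ⇒ {m2}
  — P admits the full trace.
Executing ca from Q (initial set {n0}):
  [1] c ⇒ {n1}
  [2] a ⇒ ∅ (Q stuck)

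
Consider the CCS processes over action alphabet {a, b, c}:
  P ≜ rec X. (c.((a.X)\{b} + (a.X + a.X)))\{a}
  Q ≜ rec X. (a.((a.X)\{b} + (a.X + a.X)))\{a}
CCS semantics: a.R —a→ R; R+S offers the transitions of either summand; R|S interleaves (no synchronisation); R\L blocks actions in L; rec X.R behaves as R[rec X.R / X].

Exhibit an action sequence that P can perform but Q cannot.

P's transition system — 2 states:
  p0 = rec X. (c.((a.X)\{b} + (a.X + a.X)))\{a} | =c=> p1
  p1 = ((a.(rec X. (c.((a.X)\{b} + (a.X + a.X)))\{a}))\{b} + (a.(rec X. (c.((a.X)\{b} + (a.X + a.X)))\{a}) + a.(rec X. (c.((a.X)\{b} + (a.X + a.X)))\{a})))\{a} | ∅
Q's transition system — 1 states:
  q0 = rec X. (a.((a.X)\{b} + (a.X + a.X)))\{a} | ∅
Trace ⟨c⟩ through P, begin at {p0}:
  after c @ step 1: {p1}
  P completes σ.
Trace ⟨c⟩ through Q, begin at {q0}:
  after c @ step 1: ∅  — Q cannot continue

c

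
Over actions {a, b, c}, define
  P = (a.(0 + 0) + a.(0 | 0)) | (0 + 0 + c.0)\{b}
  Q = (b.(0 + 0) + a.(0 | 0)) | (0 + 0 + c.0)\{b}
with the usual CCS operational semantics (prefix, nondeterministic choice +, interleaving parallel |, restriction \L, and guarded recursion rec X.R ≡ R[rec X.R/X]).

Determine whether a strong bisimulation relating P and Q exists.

P ≁ Q

P's transition system — 6 states:
  u0 = (a.(0 + 0) + a.(0 | 0)) | (0 + 0 + c.0)\{b} → ··a··> u1, ··a··> u2, ··c··> u3
  u1 = (0 + 0) | (0 + 0 + c.0)\{b} → ··c··> u4
  u2 = 0 | 0 | (0 + 0 + c.0)\{b} → ··c··> u5
  u3 = (a.(0 + 0) + a.(0 | 0)) | 0\{b} → ··a··> u4, ··a··> u5
  u4 = (0 + 0) | 0\{b} → (no moves)
  u5 = 0 | 0 | 0\{b} → (no moves)
Q's transition system — 6 states:
  v0 = (b.(0 + 0) + a.(0 | 0)) | (0 + 0 + c.0)\{b} → ··a··> v1, ··b··> v2, ··c··> v3
  v1 = 0 | 0 | (0 + 0 + c.0)\{b} → ··c··> v4
  v2 = (0 + 0) | (0 + 0 + c.0)\{b} → ··c··> v5
  v3 = (b.(0 + 0) + a.(0 | 0)) | 0\{b} → ··a··> v4, ··b··> v5
  v4 = 0 | 0 | 0\{b} → (no moves)
  v5 = (0 + 0) | 0\{b} → (no moves)
Coarsest stable partition (strong bisimilarity classes):
  B0 = {u0}
  B1 = {u3}
  B2 = {u4, u5, v4, v5}
  B3 = {u1, u2, v1, v2}
  B4 = {v0}
  B5 = {v3}
u0 ∈ B0, v0 ∈ B4 → different blocks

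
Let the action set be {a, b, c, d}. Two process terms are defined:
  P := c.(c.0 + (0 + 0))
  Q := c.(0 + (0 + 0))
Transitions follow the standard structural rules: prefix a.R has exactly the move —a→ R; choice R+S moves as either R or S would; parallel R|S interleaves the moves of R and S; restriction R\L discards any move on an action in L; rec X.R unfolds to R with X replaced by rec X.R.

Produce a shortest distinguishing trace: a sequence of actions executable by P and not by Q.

cc

P's transition system — 3 states:
  m0 = c.(c.0 + (0 + 0)) → -c-> m1
  m1 = c.0 + (0 + 0) → -c-> m2
  m2 = 0 → ∅
Q's transition system — 2 states:
  n0 = c.(0 + (0 + 0)) → -c-> n1
  n1 = 0 + (0 + 0) → ∅
Executing cc from P (initial set {m0}):
  after c @ step 1: {m1}
  after c @ step 2: {m2}
  P completes σ.
Executing cc from Q (initial set {n0}):
  after c @ step 1: {n1}
  after c @ step 2: ∅  — Q cannot continue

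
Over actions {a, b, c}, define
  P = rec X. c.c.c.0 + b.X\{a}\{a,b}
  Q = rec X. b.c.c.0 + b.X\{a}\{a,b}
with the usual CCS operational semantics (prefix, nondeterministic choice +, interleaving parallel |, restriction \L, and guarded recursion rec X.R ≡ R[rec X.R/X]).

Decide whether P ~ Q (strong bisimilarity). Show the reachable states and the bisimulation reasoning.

Reachable graph of P (8 states):
  p0 = rec X. c.c.c.0 + b.X\{a}\{a,b} ⊢ —b→ p1, —c→ p2
  p1 = (rec X. c.c.c.0 + b.X\{a}\{a,b})\{a}\{a,b} ⊢ —c→ p3
  p2 = c.c.0 ⊢ —c→ p4
  p3 = (c.c.0)\{a}\{a,b} ⊢ —c→ p5
  p4 = c.0 ⊢ —c→ p6
  p5 = (c.0)\{a}\{a,b} ⊢ —c→ p7
  p6 = 0 ⊢ deadlocked
  p7 = 0\{a}\{a,b} ⊢ deadlocked
Reachable graph of Q (5 states):
  q0 = rec X. b.c.c.0 + b.X\{a}\{a,b} ⊢ —b→ q1, —b→ q2
  q1 = (rec X. b.c.c.0 + b.X\{a}\{a,b})\{a}\{a,b} ⊢ deadlocked
  q2 = c.c.0 ⊢ —c→ q3
  q3 = c.0 ⊢ —c→ q4
  q4 = 0 ⊢ deadlocked
Coarsest stable partition (strong bisimilarity classes):
  B0 = {p0}
  B1 = {p2, p3, q2}
  B2 = {p4, p5, q3}
  B3 = {p6, p7, q1, q4}
  B4 = {p1}
  B5 = {q0}
p0 ∈ B0, q0 ∈ B5 → different blocks

NO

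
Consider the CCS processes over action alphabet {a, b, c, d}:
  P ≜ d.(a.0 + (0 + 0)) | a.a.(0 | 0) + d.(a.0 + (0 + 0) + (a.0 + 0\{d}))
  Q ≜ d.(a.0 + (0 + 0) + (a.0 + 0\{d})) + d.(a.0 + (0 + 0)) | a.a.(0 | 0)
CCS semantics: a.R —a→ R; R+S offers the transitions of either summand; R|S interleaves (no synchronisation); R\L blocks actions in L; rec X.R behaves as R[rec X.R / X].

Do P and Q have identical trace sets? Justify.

traces(P) = traces(Q)

Reachable graph of P (11 states):
  s0 = d.(a.0 + (0 + 0)) | a.a.(0 | 0) + d.(a.0 + (0 + 0) + (a.0 + 0\{d})) :: =a=> s1, =d=> s2, =d=> s3
  s1 = d.(a.0 + (0 + 0)) | a.(0 | 0) :: =a=> s4, =d=> s5
  s2 = (a.0 + (0 + 0)) | a.a.(0 | 0) :: =a=> s5, =a=> s6
  s3 = a.0 + (0 + 0) + (a.0 + 0\{d}) :: =a=> s7
  s4 = d.(a.0 + (0 + 0)) | (0 | 0) :: =d=> s8
  s5 = (a.0 + (0 + 0)) | a.(0 | 0) :: =a=> s8, =a=> s9
  s6 = 0 | a.a.(0 | 0) :: =a=> s9
  s7 = 0 :: ·
  s8 = (a.0 + (0 + 0)) | (0 | 0) :: =a=> s10
  s9 = 0 | a.(0 | 0) :: =a=> s10
  s10 = 0 | (0 | 0) :: ·
Reachable graph of Q (11 states):
  t0 = d.(a.0 + (0 + 0) + (a.0 + 0\{d})) + d.(a.0 + (0 + 0)) | a.a.(0 | 0) :: =a=> t1, =d=> t2, =d=> t3
  t1 = d.(a.0 + (0 + 0)) | a.(0 | 0) :: =a=> t4, =d=> t5
  t2 = (a.0 + (0 + 0)) | a.a.(0 | 0) :: =a=> t5, =a=> t6
  t3 = a.0 + (0 + 0) + (a.0 + 0\{d}) :: =a=> t7
  t4 = d.(a.0 + (0 + 0)) | (0 | 0) :: =d=> t8
  t5 = (a.0 + (0 + 0)) | a.(0 | 0) :: =a=> t8, =a=> t9
  t6 = 0 | a.a.(0 | 0) :: =a=> t9
  t7 = 0 :: ·
  t8 = (a.0 + (0 + 0)) | (0 | 0) :: =a=> t10
  t9 = 0 | a.(0 | 0) :: =a=> t10
  t10 = 0 | (0 | 0) :: ·
Coarsest stable partition (strong bisimilarity classes):
  B0 = {s0, t0}
  B1 = {s2, t2}
  B2 = {s5, s6, t5, t6}
  B3 = {s3, s8, s9, t3, t8, t9}
  B4 = {s10, s7, t10, t7}
  B5 = {s1, t1}
  B6 = {s4, t4}
s0 ∈ B0, t0 ∈ B0 → same block
Bisimilar ⇒ trace-equivalent.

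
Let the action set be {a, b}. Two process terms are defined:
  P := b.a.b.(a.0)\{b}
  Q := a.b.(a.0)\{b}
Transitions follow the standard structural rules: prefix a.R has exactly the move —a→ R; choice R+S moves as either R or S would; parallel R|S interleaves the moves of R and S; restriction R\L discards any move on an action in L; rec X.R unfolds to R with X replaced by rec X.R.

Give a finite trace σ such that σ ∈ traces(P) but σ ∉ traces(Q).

LTS(P): 5 reachable states
  p0 = b.a.b.(a.0)\{b} ⊢ ··b··> p1
  p1 = a.b.(a.0)\{b} ⊢ ··a··> p2
  p2 = b.(a.0)\{b} ⊢ ··b··> p3
  p3 = (a.0)\{b} ⊢ ··a··> p4
  p4 = 0\{b} ⊢ (no moves)
LTS(Q): 4 reachable states
  q0 = a.b.(a.0)\{b} ⊢ ··a··> q1
  q1 = b.(a.0)\{b} ⊢ ··b··> q2
  q2 = (a.0)\{b} ⊢ ··a··> q3
  q3 = 0\{b} ⊢ (no moves)
Executing b from P (initial set {p0}):
  step 1 (b): {p1}
  ✓ P
Executing b from Q (initial set {q0}):
  step 1 (b): no successor for Q

b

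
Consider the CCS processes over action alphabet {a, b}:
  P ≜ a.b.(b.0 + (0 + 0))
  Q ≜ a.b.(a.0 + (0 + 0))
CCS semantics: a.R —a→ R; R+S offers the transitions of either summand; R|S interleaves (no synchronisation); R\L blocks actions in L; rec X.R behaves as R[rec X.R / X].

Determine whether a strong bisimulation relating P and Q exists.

LTS(P): 4 reachable states
  u0 = a.b.(b.0 + (0 + 0)) | ··a··> u1
  u1 = b.(b.0 + (0 + 0)) | ··b··> u2
  u2 = b.0 + (0 + 0) | ··b··> u3
  u3 = 0 | deadlocked
LTS(Q): 4 reachable states
  v0 = a.b.(a.0 + (0 + 0)) | ··a··> v1
  v1 = b.(a.0 + (0 + 0)) | ··b··> v2
  v2 = a.0 + (0 + 0) | ··a··> v3
  v3 = 0 | deadlocked
Bisimilarity quotient blocks:
  B0 = {u0}
  B1 = {u1}
  B2 = {u2}
  B3 = {u3, v3}
  B4 = {v0}
  B5 = {v1}
  B6 = {v2}
u0 ∈ B0, v0 ∈ B4 → different blocks

NO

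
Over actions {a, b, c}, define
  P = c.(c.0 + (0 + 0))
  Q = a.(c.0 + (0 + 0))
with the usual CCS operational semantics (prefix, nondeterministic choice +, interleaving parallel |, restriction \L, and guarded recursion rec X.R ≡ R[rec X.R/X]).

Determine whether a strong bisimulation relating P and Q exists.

P ≁ Q

P's transition system — 3 states:
  s0 = c.(c.0 + (0 + 0)) has moves -c-> s1
  s1 = c.0 + (0 + 0) has moves -c-> s2
  s2 = 0 has moves (no moves)
Q's transition system — 3 states:
  t0 = a.(c.0 + (0 + 0)) has moves -a-> t1
  t1 = c.0 + (0 + 0) has moves -c-> t2
  t2 = 0 has moves (no moves)
Coarsest stable partition (strong bisimilarity classes):
  B0 = {s0}
  B1 = {s1, t1}
  B2 = {s2, t2}
  B3 = {t0}
s0 ∈ B0, t0 ∈ B3 → different blocks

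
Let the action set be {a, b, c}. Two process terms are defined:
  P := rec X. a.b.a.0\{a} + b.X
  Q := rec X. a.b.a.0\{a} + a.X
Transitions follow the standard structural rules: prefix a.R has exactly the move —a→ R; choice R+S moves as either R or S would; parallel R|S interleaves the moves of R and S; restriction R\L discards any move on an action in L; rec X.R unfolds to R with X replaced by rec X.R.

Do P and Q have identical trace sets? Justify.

trace-distinct — witness ⟨b⟩

Reachable graph of P (4 states):
  u0 = rec X. a.b.a.0\{a} + b.X has moves -a-> u1, -b-> u0
  u1 = b.a.0\{a} has moves -b-> u2
  u2 = a.0\{a} has moves -a-> u3
  u3 = 0\{a} has moves (no moves)
Reachable graph of Q (4 states):
  v0 = rec X. a.b.a.0\{a} + a.X has moves -a-> v0, -a-> v1
  v1 = b.a.0\{a} has moves -b-> v2
  v2 = a.0\{a} has moves -a-> v3
  v3 = 0\{a} has moves (no moves)
Trace ⟨b⟩ through P, begin at {u0}:
  after b @ step 1: {u0}
  P completes σ.
Trace ⟨b⟩ through Q, begin at {v0}:
  after b @ step 1: no successor for Q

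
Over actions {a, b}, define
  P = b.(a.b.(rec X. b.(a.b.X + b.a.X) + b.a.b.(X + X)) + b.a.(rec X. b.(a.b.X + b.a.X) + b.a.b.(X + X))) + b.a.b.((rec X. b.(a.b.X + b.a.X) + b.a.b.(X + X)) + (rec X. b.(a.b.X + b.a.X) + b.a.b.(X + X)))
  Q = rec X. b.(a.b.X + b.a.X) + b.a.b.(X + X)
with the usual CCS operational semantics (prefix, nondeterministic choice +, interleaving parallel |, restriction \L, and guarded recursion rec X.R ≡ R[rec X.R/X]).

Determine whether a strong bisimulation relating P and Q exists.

P's transition system — 8 states:
  u0 = b.(a.b.(rec X. b.(a.b.X + b.a.X) + b.a.b.(X + X)) + b.a.(rec X. b.(a.b.X + b.a.X) + b.a.b.(X + X))) + b.a.b.((rec X. b.(a.b.X + b.a.X) + b.a.b.(X + X)) + (rec X. b.(a.b.X + b.a.X) + b.a.b.(X + X))) | -b-> u1, -b-> u2
  u1 = a.b.((rec X. b.(a.b.X + b.a.X) + b.a.b.(X + X)) + (rec X. b.(a.b.X + b.a.X) + b.a.b.(X + X))) | -a-> u3
  u2 = a.b.(rec X. b.(a.b.X + b.a.X) + b.a.b.(X + X)) + b.a.(rec X. b.(a.b.X + b.a.X) + b.a.b.(X + X)) | -a-> u4, -b-> u5
  u3 = b.((rec X. b.(a.b.X + b.a.X) + b.a.b.(X + X)) + (rec X. b.(a.b.X + b.a.X) + b.a.b.(X + X))) | -b-> u6
  u4 = b.(rec X. b.(a.b.X + b.a.X) + b.a.b.(X + X)) | -b-> u7
  u5 = a.(rec X. b.(a.b.X + b.a.X) + b.a.b.(X + X)) | -a-> u7
  u6 = (rec X. b.(a.b.X + b.a.X) + b.a.b.(X + X)) + (rec X. b.(a.b.X + b.a.X) + b.a.b.(X + X)) | -b-> u1, -b-> u2
  u7 = rec X. b.(a.b.X + b.a.X) + b.a.b.(X + X) | -b-> u1, -b-> u2
Q's transition system — 7 states:
  v0 = rec X. b.(a.b.X + b.a.X) + b.a.b.(X + X) | -b-> v1, -b-> v2
  v1 = a.b.((rec X. b.(a.b.X + b.a.X) + b.a.b.(X + X)) + (rec X. b.(a.b.X + b.a.X) + b.a.b.(X + X))) | -a-> v3
  v2 = a.b.(rec X. b.(a.b.X + b.a.X) + b.a.b.(X + X)) + b.a.(rec X. b.(a.b.X + b.a.X) + b.a.b.(X + X)) | -a-> v4, -b-> v5
  v3 = b.((rec X. b.(a.b.X + b.a.X) + b.a.b.(X + X)) + (rec X. b.(a.b.X + b.a.X) + b.a.b.(X + X))) | -b-> v6
  v4 = b.(rec X. b.(a.b.X + b.a.X) + b.a.b.(X + X)) | -b-> v0
  v5 = a.(rec X. b.(a.b.X + b.a.X) + b.a.b.(X + X)) | -a-> v0
  v6 = (rec X. b.(a.b.X + b.a.X) + b.a.b.(X + X)) + (rec X. b.(a.b.X + b.a.X) + b.a.b.(X + X)) | -b-> v1, -b-> v2
Bisimilarity quotient blocks:
  B0 = {u0, u6, u7, v0, v6}
  B1 = {u1, v1}
  B2 = {u3, u4, v3, v4}
  B3 = {u2, v2}
  B4 = {u5, v5}
u0 ∈ B0, v0 ∈ B0 → same block

YES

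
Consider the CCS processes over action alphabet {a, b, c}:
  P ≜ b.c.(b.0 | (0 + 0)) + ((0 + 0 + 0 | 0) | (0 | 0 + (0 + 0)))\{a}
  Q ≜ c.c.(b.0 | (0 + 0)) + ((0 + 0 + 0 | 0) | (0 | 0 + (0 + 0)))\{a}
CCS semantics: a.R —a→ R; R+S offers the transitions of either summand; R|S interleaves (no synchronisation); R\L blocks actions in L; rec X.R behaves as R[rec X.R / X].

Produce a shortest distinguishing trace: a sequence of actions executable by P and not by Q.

b

Reachable graph of P (4 states):
  s0 = b.c.(b.0 | (0 + 0)) + ((0 + 0 + 0 | 0) | (0 | 0 + (0 + 0)))\{a} ⊢ =b=> s1
  s1 = c.(b.0 | (0 + 0)) ⊢ =c=> s2
  s2 = b.0 | (0 + 0) ⊢ =b=> s3
  s3 = 0 | (0 + 0) ⊢ (no moves)
Reachable graph of Q (4 states):
  t0 = c.c.(b.0 | (0 + 0)) + ((0 + 0 + 0 | 0) | (0 | 0 + (0 + 0)))\{a} ⊢ =c=> t1
  t1 = c.(b.0 | (0 + 0)) ⊢ =c=> t2
  t2 = b.0 | (0 + 0) ⊢ =b=> t3
  t3 = 0 | (0 + 0) ⊢ (no moves)
Executing b from P (initial set {s0}):
  step 1 (b): {s1}
  — P admits the full trace.
Executing b from Q (initial set {t0}):
  step 1 (b): no successor for Q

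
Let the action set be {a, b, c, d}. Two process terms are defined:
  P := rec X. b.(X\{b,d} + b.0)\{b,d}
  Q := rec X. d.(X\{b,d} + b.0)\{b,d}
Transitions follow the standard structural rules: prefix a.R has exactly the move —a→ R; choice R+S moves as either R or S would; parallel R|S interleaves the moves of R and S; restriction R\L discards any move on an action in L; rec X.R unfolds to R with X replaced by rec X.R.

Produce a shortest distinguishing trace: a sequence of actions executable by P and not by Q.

P's transition system — 2 states:
  p0 = rec X. b.(X\{b,d} + b.0)\{b,d} has moves -b-> p1
  p1 = ((rec X. b.(X\{b,d} + b.0)\{b,d})\{b,d} + b.0)\{b,d} has moves stopped
Q's transition system — 2 states:
  q0 = rec X. d.(X\{b,d} + b.0)\{b,d} has moves -d-> q1
  q1 = ((rec X. d.(X\{b,d} + b.0)\{b,d})\{b,d} + b.0)\{b,d} has moves stopped
Run σ = ⟨b⟩ on P: start {p0}
  after b @ step 1: {p1}
  ✓ P
Run σ = ⟨b⟩ on Q: start {q0}
  after b @ step 1: ∅  — Q cannot continue

b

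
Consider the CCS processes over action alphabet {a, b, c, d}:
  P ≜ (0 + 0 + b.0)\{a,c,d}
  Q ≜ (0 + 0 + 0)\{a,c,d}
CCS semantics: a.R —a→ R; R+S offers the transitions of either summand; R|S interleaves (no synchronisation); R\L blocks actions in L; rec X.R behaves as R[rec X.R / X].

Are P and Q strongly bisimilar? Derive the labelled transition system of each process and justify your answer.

Reachable graph of P (2 states):
  s0 = (0 + 0 + b.0)\{a,c,d} ⊢ --b--▸ s1
  s1 = 0\{a,c,d} ⊢ deadlocked
Reachable graph of Q (1 states):
  t0 = (0 + 0 + 0)\{a,c,d} ⊢ deadlocked
Partition-refinement fixed point:
  B0 = {s0}
  B1 = {s1, t0}
s0 ∈ B0, t0 ∈ B1 → different blocks

NO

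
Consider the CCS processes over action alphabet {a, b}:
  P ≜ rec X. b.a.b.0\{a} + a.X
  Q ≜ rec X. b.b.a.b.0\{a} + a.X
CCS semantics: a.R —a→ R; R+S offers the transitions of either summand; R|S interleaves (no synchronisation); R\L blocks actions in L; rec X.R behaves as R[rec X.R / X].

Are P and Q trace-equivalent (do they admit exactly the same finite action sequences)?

trace-distinct — witness ⟨ba⟩

LTS(P): 4 reachable states
  u0 = rec X. b.a.b.0\{a} + a.X → =a=> u0, =b=> u1
  u1 = a.b.0\{a} → =a=> u2
  u2 = b.0\{a} → =b=> u3
  u3 = 0\{a} → ·
LTS(Q): 5 reachable states
  v0 = rec X. b.b.a.b.0\{a} + a.X → =a=> v0, =b=> v1
  v1 = b.a.b.0\{a} → =b=> v2
  v2 = a.b.0\{a} → =a=> v3
  v3 = b.0\{a} → =b=> v4
  v4 = 0\{a} → ·
Executing ba from P (initial set {u0}):
  [1] b ⇒ {u1}
  [2] a ⇒ {u2}
  ✓ P
Executing ba from Q (initial set {v0}):
  [1] b ⇒ {v1}
  [2] a ⇒ ∅ (Q stuck)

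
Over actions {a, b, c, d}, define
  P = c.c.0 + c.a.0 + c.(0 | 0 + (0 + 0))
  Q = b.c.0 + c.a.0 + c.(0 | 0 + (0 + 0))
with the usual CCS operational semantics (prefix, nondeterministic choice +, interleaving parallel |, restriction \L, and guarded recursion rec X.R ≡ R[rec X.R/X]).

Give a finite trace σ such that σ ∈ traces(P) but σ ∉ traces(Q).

cc

P's transition system — 5 states:
  s0 = c.c.0 + c.a.0 + c.(0 | 0 + (0 + 0)) has moves -c-> s1, -c-> s2, -c-> s3
  s1 = 0 | 0 + (0 + 0) has moves ∅
  s2 = a.0 has moves -a-> s4
  s3 = c.0 has moves -c-> s4
  s4 = 0 has moves ∅
Q's transition system — 5 states:
  t0 = b.c.0 + c.a.0 + c.(0 | 0 + (0 + 0)) has moves -b-> t1, -c-> t2, -c-> t3
  t1 = c.0 has moves -c-> t4
  t2 = 0 | 0 + (0 + 0) has moves ∅
  t3 = a.0 has moves -a-> t4
  t4 = 0 has moves ∅
Executing cc from P (initial set {s0}):
  step 1 (c): {s1, s2, s3}
  step 2 (c): {s4}
  ✓ P
Executing cc from Q (initial set {t0}):
  step 1 (c): {t2, t3}
  step 2 (c): no successor for Q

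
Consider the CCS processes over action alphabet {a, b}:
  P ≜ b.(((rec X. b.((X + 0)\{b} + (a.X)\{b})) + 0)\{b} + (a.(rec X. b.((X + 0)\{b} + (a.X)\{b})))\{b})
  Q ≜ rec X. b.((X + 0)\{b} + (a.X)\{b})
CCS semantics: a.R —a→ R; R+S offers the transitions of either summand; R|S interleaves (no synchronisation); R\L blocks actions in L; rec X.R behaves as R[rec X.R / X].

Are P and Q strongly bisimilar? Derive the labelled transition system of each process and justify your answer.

Reachable graph of P (3 states):
  m0 = b.(((rec X. b.((X + 0)\{b} + (a.X)\{b})) + 0)\{b} + (a.(rec X. b.((X + 0)\{b} + (a.X)\{b})))\{b}) → ··b··> m1
  m1 = ((rec X. b.((X + 0)\{b} + (a.X)\{b})) + 0)\{b} + (a.(rec X. b.((X + 0)\{b} + (a.X)\{b})))\{b} → ··a··> m2
  m2 = (rec X. b.((X + 0)\{b} + (a.X)\{b}))\{b} → stopped
Reachable graph of Q (3 states):
  n0 = rec X. b.((X + 0)\{b} + (a.X)\{b}) → ··b··> n1
  n1 = ((rec X. b.((X + 0)\{b} + (a.X)\{b})) + 0)\{b} + (a.(rec X. b.((X + 0)\{b} + (a.X)\{b})))\{b} → ··a··> n2
  n2 = (rec X. b.((X + 0)\{b} + (a.X)\{b}))\{b} → stopped
Coarsest stable partition (strong bisimilarity classes):
  B0 = {m0, n0}
  B1 = {m1, n1}
  B2 = {m2, n2}
m0 ∈ B0, n0 ∈ B0 → same block

YES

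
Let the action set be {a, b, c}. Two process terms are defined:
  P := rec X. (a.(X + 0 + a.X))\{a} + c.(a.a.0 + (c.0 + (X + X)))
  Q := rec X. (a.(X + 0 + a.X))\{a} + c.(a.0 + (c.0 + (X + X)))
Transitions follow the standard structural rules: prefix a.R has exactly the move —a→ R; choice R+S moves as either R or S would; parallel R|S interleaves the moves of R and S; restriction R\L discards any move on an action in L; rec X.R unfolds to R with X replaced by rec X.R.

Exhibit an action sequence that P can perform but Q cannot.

Reachable graph of P (4 states):
  m0 = rec X. (a.(X + 0 + a.X))\{a} + c.(a.a.0 + (c.0 + (X + X))) ⊢ -c-> m1
  m1 = a.a.0 + (c.0 + ((rec X. (a.(X + 0 + a.X))\{a} + c.(a.a.0 + (c.0 + (X + X)))) + (rec X. (a.(X + 0 + a.X))\{a} + c.(a.a.0 + (c.0 + (X + X)))))) ⊢ -a-> m2, -c-> m1, -c-> m3
  m2 = a.0 ⊢ -a-> m3
  m3 = 0 ⊢ ·
Reachable graph of Q (3 states):
  n0 = rec X. (a.(X + 0 + a.X))\{a} + c.(a.0 + (c.0 + (X + X))) ⊢ -c-> n1
  n1 = a.0 + (c.0 + ((rec X. (a.(X + 0 + a.X))\{a} + c.(a.0 + (c.0 + (X + X)))) + (rec X. (a.(X + 0 + a.X))\{a} + c.(a.0 + (c.0 + (X + X)))))) ⊢ -a-> n2, -c-> n1, -c-> n2
  n2 = 0 ⊢ ·
Run σ = ⟨caa⟩ on P: start {m0}
  [1] c ⇒ {m1}
  [2] a ⇒ {m2}
  [3] a ⇒ {m3}
  P completes σ.
Run σ = ⟨caa⟩ on Q: start {n0}
  [1] c ⇒ {n1}
  [2] a ⇒ {n2}
  [3] a ⇒ ∅  — Q cannot continue

caa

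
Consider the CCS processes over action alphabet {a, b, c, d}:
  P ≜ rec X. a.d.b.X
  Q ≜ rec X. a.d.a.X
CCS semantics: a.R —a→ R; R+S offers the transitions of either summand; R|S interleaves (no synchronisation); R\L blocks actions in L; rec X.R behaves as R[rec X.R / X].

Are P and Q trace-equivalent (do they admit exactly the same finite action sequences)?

Reachable graph of P (3 states):
  s0 = rec X. a.d.b.X ⊢ ··a··> s1
  s1 = d.b.(rec X. a.d.b.X) ⊢ ··d··> s2
  s2 = b.(rec X. a.d.b.X) ⊢ ··b··> s0
Reachable graph of Q (3 states):
  t0 = rec X. a.d.a.X ⊢ ··a··> t1
  t1 = d.a.(rec X. a.d.a.X) ⊢ ··d··> t2
  t2 = a.(rec X. a.d.a.X) ⊢ ··a··> t0
Run σ = ⟨adb⟩ on P: start {s0}
  [1] a ⇒ {s1}
  [2] d ⇒ {s2}
  [3] b ⇒ {s0}
  — P admits the full trace.
Run σ = ⟨adb⟩ on Q: start {t0}
  [1] a ⇒ {t1}
  [2] d ⇒ {t2}
  [3] b ⇒ no successor for Q

traces(P) ≠ traces(Q) — witness ⟨adb⟩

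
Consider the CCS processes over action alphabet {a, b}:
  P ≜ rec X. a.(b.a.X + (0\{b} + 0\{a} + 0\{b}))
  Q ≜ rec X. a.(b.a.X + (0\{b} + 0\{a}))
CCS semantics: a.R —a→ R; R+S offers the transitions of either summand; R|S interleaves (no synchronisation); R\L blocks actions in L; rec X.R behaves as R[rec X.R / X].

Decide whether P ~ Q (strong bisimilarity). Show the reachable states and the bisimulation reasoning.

Reachable graph of P (3 states):
  s0 = rec X. a.(b.a.X + (0\{b} + 0\{a} + 0\{b})) :: =a=> s1
  s1 = b.a.(rec X. a.(b.a.X + (0\{b} + 0\{a} + 0\{b}))) + (0\{b} + 0\{a} + 0\{b}) :: =b=> s2
  s2 = a.(rec X. a.(b.a.X + (0\{b} + 0\{a} + 0\{b}))) :: =a=> s0
Reachable graph of Q (3 states):
  t0 = rec X. a.(b.a.X + (0\{b} + 0\{a})) :: =a=> t1
  t1 = b.a.(rec X. a.(b.a.X + (0\{b} + 0\{a}))) + (0\{b} + 0\{a}) :: =b=> t2
  t2 = a.(rec X. a.(b.a.X + (0\{b} + 0\{a}))) :: =a=> t0
Bisimilarity quotient blocks:
  B0 = {s0, t0}
  B1 = {s1, t1}
  B2 = {s2, t2}
s0 ∈ B0, t0 ∈ B0 → same block

YES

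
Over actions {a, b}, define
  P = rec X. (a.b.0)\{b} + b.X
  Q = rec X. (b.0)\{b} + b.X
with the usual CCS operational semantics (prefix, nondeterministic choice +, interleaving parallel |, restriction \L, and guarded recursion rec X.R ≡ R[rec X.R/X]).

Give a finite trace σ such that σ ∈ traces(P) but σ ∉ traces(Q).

LTS(P): 2 reachable states
  u0 = rec X. (a.b.0)\{b} + b.X → —a→ u1, —b→ u0
  u1 = (b.0)\{b} → (no moves)
LTS(Q): 1 reachable states
  v0 = rec X. (b.0)\{b} + b.X → —b→ v0
Trace ⟨a⟩ through P, begin at {u0}:
  after a @ step 1: {u1}
  — P admits the full trace.
Trace ⟨a⟩ through Q, begin at {v0}:
  after a @ step 1: ∅ (Q stuck)

a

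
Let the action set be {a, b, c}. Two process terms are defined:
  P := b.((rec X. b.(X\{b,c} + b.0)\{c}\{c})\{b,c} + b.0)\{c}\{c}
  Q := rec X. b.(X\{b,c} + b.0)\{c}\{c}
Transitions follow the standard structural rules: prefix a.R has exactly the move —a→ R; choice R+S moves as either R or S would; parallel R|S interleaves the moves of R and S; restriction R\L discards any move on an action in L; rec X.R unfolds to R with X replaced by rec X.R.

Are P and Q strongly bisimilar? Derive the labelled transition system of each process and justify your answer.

Reachable graph of P (3 states):
  u0 = b.((rec X. b.(X\{b,c} + b.0)\{c}\{c})\{b,c} + b.0)\{c}\{c} → =b=> u1
  u1 = ((rec X. b.(X\{b,c} + b.0)\{c}\{c})\{b,c} + b.0)\{c}\{c} → =b=> u2
  u2 = 0\{c}\{c} → ∅
Reachable graph of Q (3 states):
  v0 = rec X. b.(X\{b,c} + b.0)\{c}\{c} → =b=> v1
  v1 = ((rec X. b.(X\{b,c} + b.0)\{c}\{c})\{b,c} + b.0)\{c}\{c} → =b=> v2
  v2 = 0\{c}\{c} → ∅
Coarsest stable partition (strong bisimilarity classes):
  B0 = {u0, v0}
  B1 = {u1, v1}
  B2 = {u2, v2}
u0 ∈ B0, v0 ∈ B0 → same block

YES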